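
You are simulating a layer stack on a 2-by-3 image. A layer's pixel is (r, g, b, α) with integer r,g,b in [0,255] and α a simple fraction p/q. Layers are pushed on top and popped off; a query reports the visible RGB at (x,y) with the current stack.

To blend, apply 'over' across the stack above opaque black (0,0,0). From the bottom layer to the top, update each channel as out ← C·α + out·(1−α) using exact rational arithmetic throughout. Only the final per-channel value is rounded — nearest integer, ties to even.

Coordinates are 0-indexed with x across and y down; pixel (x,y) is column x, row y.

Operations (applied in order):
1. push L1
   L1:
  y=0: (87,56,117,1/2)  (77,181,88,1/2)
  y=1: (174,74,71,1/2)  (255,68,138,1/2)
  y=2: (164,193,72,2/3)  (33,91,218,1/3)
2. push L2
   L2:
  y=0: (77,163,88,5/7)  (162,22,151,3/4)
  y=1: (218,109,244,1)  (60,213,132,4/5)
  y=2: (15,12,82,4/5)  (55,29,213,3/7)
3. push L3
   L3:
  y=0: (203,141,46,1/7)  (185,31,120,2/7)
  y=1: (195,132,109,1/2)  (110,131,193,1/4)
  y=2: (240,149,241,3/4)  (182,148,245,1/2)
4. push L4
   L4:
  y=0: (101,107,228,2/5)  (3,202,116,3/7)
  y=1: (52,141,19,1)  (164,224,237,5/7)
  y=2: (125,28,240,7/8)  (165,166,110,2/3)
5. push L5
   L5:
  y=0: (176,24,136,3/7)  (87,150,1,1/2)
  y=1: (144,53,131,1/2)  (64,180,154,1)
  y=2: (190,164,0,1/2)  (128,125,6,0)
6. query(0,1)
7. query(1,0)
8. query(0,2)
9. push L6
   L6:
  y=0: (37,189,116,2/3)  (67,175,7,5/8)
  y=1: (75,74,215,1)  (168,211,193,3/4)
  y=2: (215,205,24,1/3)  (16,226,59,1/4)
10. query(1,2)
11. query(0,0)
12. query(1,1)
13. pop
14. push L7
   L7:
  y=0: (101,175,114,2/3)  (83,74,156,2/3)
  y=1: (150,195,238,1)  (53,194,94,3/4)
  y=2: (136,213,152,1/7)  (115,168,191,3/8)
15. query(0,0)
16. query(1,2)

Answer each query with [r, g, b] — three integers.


(0,1) stack=L1,L2,L3,L4,L5; from [0,0,0]:
after L1 α=1/2: [87, 37, 71/2]
after L2 α=1: [218, 109, 244]
after L3 α=1/2: [413/2, 241/2, 353/2]
after L4 α=1: [52, 141, 19]
after L5 α=1/2: [98, 97, 75]
= [98, 97, 75]

(1,0) stack=L1,L2,L3,L4,L5; from [0,0,0]:
L1 α=1/2: [77/2, 181/2, 44]
L2 α=3/4: [1049/8, 313/8, 497/4]
L3 α=2/7: [8205/56, 2061/56, 3445/28]
L4 α=3/7: [8331/98, 10545/98, 5881/49]
L5 α=1/2: [16857/196, 25245/196, 2965/49]
→ [86, 129, 61]

at x=0,y=2 over L1,L2,L3,L4,L5:
after L1 α=2/3: [328/3, 386/3, 48]
after L2 α=4/5: [508/15, 106/3, 376/5]
after L3 α=3/4: [2827/15, 1447/12, 3991/20]
after L4 α=7/8: [1994/15, 3799/96, 37591/160]
after L5 α=1/2: [2422/15, 19543/192, 37591/320]
→ [161, 102, 117]

at x=1,y=2 over L1,L2,L3,L4,L5,L6:
after L1 α=1/3: [11, 91/3, 218/3]
after L2 α=3/7: [209/7, 625/21, 2789/21]
after L3 α=1/2: [1483/14, 3733/42, 3967/21]
after L4 α=2/3: [6103/42, 17677/126, 8587/63]
after L5 α=0: [6103/42, 17677/126, 8587/63]
after L6 α=1/4: [6327/56, 27169/168, 4913/42]
rounded: [113, 162, 117]

at x=0,y=0 over L1,L2,L3,L4,L5,L6:
after L1 α=1/2: [87/2, 28, 117/2]
after L2 α=5/7: [472/7, 871/7, 557/7]
after L3 α=1/7: [4253/49, 6213/49, 3664/49]
after L4 α=2/5: [22657/245, 5825/49, 33336/245]
after L5 α=3/7: [219988/1715, 26828/343, 233304/1715]
after L6 α=2/3: [346898/5145, 156482/1029, 631184/5145]
→ [67, 152, 123]

at x=1,y=1 over L1,L2,L3,L4,L5,L6:
after L1 α=1/2: [255/2, 34, 69]
after L2 α=4/5: [147/2, 886/5, 597/5]
after L3 α=1/4: [661/8, 3313/20, 689/5]
after L4 α=5/7: [563/4, 14513/70, 7303/35]
after L5 α=1: [64, 180, 154]
after L6 α=3/4: [142, 813/4, 733/4]
rounded: [142, 203, 183]

at x=0,y=0 over L1,L2,L3,L4,L5,L7:
+L1 (α=1/2) → [87/2, 28, 117/2]
+L2 (α=5/7) → [472/7, 871/7, 557/7]
+L3 (α=1/7) → [4253/49, 6213/49, 3664/49]
+L4 (α=2/5) → [22657/245, 5825/49, 33336/245]
+L5 (α=3/7) → [219988/1715, 26828/343, 233304/1715]
+L7 (α=2/3) → [188806/1715, 146878/1029, 208108/1715]
rounded: [110, 143, 121]

query (1,2) [L1,L2,L3,L4,L5,L7] — begin 0,0,0
L1 α=1/3: [11, 91/3, 218/3]
L2 α=3/7: [209/7, 625/21, 2789/21]
L3 α=1/2: [1483/14, 3733/42, 3967/21]
L4 α=2/3: [6103/42, 17677/126, 8587/63]
L5 α=0: [6103/42, 17677/126, 8587/63]
L7 α=3/8: [45005/336, 151889/1008, 39517/252]
rounded: [134, 151, 157]


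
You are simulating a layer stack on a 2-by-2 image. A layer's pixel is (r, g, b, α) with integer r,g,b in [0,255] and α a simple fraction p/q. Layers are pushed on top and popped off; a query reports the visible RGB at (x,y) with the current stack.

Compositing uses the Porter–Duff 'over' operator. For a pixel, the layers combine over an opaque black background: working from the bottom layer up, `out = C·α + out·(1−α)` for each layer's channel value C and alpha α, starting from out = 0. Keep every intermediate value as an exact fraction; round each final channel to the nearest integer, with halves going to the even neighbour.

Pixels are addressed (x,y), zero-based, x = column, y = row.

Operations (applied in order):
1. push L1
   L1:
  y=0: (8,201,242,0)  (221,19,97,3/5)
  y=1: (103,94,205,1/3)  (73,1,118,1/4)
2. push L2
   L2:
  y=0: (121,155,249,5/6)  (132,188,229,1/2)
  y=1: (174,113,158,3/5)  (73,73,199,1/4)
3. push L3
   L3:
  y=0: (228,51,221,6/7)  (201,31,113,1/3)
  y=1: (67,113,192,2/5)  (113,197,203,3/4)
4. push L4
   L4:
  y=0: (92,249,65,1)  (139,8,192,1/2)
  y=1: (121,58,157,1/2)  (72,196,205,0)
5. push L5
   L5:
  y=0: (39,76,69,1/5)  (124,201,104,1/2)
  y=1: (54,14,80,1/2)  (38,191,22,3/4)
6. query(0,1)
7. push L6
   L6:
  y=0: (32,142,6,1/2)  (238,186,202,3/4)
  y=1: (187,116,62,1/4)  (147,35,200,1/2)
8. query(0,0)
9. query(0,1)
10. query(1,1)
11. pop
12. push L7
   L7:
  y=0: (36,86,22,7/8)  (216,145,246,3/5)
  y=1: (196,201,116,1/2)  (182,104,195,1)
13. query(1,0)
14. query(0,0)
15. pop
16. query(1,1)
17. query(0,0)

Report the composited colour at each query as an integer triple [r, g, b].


(0,1) stack=L1,L2,L3,L4,L5; from [0,0,0]:
+L1 (α=1/3) → [103/3, 94/3, 205/3]
+L2 (α=3/5) → [1772/15, 241/3, 1832/15]
+L3 (α=2/5) → [2442/25, 467/5, 3752/25]
+L4 (α=1/2) → [5467/50, 757/10, 7677/50]
+L5 (α=1/2) → [8167/100, 897/20, 11677/100]
= [82, 45, 117]

query (0,0) [L1,L2,L3,L4,L5,L6] — begin 0,0,0
L1 α=0: [0, 0, 0]
L2 α=5/6: [605/6, 775/6, 415/2]
L3 α=6/7: [1259/6, 373/6, 3067/14]
L4 α=1: [92, 249, 65]
L5 α=1/5: [407/5, 1072/5, 329/5]
L6 α=1/2: [567/10, 891/5, 359/10]
→ [57, 178, 36]

at x=0,y=1 over L1,L2,L3,L4,L5,L6:
L1 α=1/3: [103/3, 94/3, 205/3]
L2 α=3/5: [1772/15, 241/3, 1832/15]
L3 α=2/5: [2442/25, 467/5, 3752/25]
L4 α=1/2: [5467/50, 757/10, 7677/50]
L5 α=1/2: [8167/100, 897/20, 11677/100]
L6 α=1/4: [43201/400, 5011/80, 41231/400]
rounded: [108, 63, 103]

at x=1,y=1 over L1,L2,L3,L4,L5,L6:
+L1 (α=1/4) → [73/4, 1/4, 59/2]
+L2 (α=1/4) → [511/16, 295/16, 575/8]
+L3 (α=3/4) → [5935/64, 9751/64, 5447/32]
+L4 (α=0) → [5935/64, 9751/64, 5447/32]
+L5 (α=3/4) → [13231/256, 46423/256, 7559/128]
+L6 (α=1/2) → [50863/512, 55383/512, 33159/256]
= [99, 108, 130]

query (1,0) [L1,L2,L3,L4,L5,L7] — begin 0,0,0
after L1 α=3/5: [663/5, 57/5, 291/5]
after L2 α=1/2: [1323/10, 997/10, 718/5]
after L3 α=1/3: [776/5, 384/5, 667/5]
after L4 α=1/2: [1471/10, 212/5, 1627/10]
after L5 α=1/2: [2711/20, 1217/10, 2667/20]
after L7 α=3/5: [9191/50, 3392/25, 10047/50]
= [184, 136, 201]

at x=0,y=0 over L1,L2,L3,L4,L5,L7:
L1 α=0: [0, 0, 0]
L2 α=5/6: [605/6, 775/6, 415/2]
L3 α=6/7: [1259/6, 373/6, 3067/14]
L4 α=1: [92, 249, 65]
L5 α=1/5: [407/5, 1072/5, 329/5]
L7 α=7/8: [1667/40, 2041/20, 1099/40]
→ [42, 102, 27]

query (1,1) [L1,L2,L3,L4,L5] — begin 0,0,0
+L1 (α=1/4) → [73/4, 1/4, 59/2]
+L2 (α=1/4) → [511/16, 295/16, 575/8]
+L3 (α=3/4) → [5935/64, 9751/64, 5447/32]
+L4 (α=0) → [5935/64, 9751/64, 5447/32]
+L5 (α=3/4) → [13231/256, 46423/256, 7559/128]
rounded: [52, 181, 59]

(0,0) stack=L1,L2,L3,L4,L5; from [0,0,0]:
L1 α=0: [0, 0, 0]
L2 α=5/6: [605/6, 775/6, 415/2]
L3 α=6/7: [1259/6, 373/6, 3067/14]
L4 α=1: [92, 249, 65]
L5 α=1/5: [407/5, 1072/5, 329/5]
= [81, 214, 66]


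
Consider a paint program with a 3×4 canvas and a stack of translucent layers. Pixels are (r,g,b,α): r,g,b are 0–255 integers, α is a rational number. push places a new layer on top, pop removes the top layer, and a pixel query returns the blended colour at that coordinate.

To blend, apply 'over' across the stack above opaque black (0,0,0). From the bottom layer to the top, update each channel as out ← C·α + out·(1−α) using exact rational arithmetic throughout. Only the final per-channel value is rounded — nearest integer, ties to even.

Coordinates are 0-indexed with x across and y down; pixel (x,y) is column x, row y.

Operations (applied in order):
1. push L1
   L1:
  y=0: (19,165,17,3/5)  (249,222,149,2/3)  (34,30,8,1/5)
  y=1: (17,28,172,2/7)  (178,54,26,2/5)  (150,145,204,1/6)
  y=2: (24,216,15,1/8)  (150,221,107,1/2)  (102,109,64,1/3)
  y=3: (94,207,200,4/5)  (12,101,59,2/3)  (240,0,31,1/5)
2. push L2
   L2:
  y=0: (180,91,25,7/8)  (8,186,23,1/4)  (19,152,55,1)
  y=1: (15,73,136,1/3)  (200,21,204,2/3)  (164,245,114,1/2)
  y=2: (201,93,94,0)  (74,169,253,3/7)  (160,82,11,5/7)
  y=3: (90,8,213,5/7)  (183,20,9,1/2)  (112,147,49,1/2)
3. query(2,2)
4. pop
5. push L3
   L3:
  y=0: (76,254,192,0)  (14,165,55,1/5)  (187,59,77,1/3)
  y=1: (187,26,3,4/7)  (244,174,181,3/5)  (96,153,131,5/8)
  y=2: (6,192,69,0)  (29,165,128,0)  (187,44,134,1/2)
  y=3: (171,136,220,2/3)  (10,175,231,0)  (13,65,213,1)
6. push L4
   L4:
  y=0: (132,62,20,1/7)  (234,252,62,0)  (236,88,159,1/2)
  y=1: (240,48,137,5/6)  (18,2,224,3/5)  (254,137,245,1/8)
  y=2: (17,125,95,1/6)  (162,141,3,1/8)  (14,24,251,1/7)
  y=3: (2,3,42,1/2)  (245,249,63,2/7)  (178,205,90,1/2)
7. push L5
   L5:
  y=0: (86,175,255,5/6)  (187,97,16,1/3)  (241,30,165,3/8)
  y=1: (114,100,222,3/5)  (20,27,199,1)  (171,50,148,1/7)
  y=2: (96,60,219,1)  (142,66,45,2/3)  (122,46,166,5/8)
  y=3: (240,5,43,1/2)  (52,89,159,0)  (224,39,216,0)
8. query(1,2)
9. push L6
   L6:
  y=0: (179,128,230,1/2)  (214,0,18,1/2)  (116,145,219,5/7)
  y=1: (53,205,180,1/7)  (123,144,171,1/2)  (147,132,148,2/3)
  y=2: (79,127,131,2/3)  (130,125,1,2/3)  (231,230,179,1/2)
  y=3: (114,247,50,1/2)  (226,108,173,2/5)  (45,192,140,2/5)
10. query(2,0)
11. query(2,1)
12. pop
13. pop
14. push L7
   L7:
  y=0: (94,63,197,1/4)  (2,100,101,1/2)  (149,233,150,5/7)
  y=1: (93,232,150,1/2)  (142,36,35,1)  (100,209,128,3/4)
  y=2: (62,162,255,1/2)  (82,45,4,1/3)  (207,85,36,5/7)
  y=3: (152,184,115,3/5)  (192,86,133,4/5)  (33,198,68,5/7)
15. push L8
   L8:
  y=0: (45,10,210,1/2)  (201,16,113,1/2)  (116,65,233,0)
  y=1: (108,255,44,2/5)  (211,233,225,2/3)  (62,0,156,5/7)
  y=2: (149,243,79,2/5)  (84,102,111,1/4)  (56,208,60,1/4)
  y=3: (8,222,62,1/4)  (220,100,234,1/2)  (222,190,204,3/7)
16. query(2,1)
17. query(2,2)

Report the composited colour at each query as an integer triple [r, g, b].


query (2,2) [L1,L2] — begin 0,0,0
after L1 α=1/3: [34, 109/3, 64/3]
after L2 α=5/7: [124, 1448/21, 293/21]
rounded: [124, 69, 14]

(1,2) stack=L1,L3,L4,L5; from [0,0,0]:
+L1 (α=1/2) → [75, 221/2, 107/2]
+L3 (α=0) → [75, 221/2, 107/2]
+L4 (α=1/8) → [687/8, 1829/16, 755/16]
+L5 (α=2/3) → [2959/24, 3941/48, 2195/48]
rounded: [123, 82, 46]

query (2,0) [L1,L3,L4,L5,L6] — begin 0,0,0
L1 α=1/5: [34/5, 6, 8/5]
L3 α=1/3: [1003/15, 71/3, 401/15]
L4 α=1/2: [4543/30, 335/6, 1393/15]
L5 α=3/8: [8881/48, 2215/48, 1439/12]
L6 α=5/7: [22801/168, 19615/168, 8009/42]
→ [136, 117, 191]

query (2,1) [L1,L3,L4,L5,L6] — begin 0,0,0
+L1 (α=1/6) → [25, 145/6, 34]
+L3 (α=5/8) → [555/8, 1675/16, 757/8]
+L4 (α=1/8) → [5917/64, 13917/128, 7259/64]
+L5 (α=1/7) → [23223/224, 44951/448, 26513/224]
+L6 (α=2/3) → [29693/224, 163223/1344, 30939/224]
rounded: [133, 121, 138]

at x=2,y=1 over L1,L3,L4,L7,L8:
+L1 (α=1/6) → [25, 145/6, 34]
+L3 (α=5/8) → [555/8, 1675/16, 757/8]
+L4 (α=1/8) → [5917/64, 13917/128, 7259/64]
+L7 (α=3/4) → [25117/256, 94173/512, 31835/256]
+L8 (α=5/7) → [64797/896, 94173/1792, 131675/896]
rounded: [72, 53, 147]

query (2,2) [L1,L3,L4,L7,L8] — begin 0,0,0
+L1 (α=1/3) → [34, 109/3, 64/3]
+L3 (α=1/2) → [221/2, 241/6, 233/3]
+L4 (α=1/7) → [677/7, 265/7, 717/7]
+L7 (α=5/7) → [8599/49, 3505/49, 2694/49]
+L8 (α=1/4) → [28541/196, 20707/196, 5511/98]
= [146, 106, 56]


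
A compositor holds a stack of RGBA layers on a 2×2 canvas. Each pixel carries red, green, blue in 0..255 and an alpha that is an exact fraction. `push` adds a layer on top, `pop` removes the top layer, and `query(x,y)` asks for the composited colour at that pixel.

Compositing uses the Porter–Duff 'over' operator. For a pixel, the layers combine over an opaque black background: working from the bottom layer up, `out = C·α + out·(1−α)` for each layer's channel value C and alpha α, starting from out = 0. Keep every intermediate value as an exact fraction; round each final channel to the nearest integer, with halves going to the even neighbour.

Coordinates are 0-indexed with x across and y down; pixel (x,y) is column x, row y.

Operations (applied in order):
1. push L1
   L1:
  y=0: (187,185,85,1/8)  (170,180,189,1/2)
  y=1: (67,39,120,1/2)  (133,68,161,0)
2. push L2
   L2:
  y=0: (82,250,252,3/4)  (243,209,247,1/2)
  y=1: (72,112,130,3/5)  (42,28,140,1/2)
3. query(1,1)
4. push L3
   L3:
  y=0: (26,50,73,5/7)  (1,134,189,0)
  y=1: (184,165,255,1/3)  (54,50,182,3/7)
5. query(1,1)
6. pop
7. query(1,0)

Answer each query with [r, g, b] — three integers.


(1,1) stack=L1,L2; from [0,0,0]:
L1 α=0: [0, 0, 0]
L2 α=1/2: [21, 14, 70]
rounded: [21, 14, 70]

at x=1,y=1 over L1,L2,L3:
+L1 (α=0) → [0, 0, 0]
+L2 (α=1/2) → [21, 14, 70]
+L3 (α=3/7) → [246/7, 206/7, 118]
rounded: [35, 29, 118]

(1,0) stack=L1,L2; from [0,0,0]:
after L1 α=1/2: [85, 90, 189/2]
after L2 α=1/2: [164, 299/2, 683/4]
= [164, 150, 171]


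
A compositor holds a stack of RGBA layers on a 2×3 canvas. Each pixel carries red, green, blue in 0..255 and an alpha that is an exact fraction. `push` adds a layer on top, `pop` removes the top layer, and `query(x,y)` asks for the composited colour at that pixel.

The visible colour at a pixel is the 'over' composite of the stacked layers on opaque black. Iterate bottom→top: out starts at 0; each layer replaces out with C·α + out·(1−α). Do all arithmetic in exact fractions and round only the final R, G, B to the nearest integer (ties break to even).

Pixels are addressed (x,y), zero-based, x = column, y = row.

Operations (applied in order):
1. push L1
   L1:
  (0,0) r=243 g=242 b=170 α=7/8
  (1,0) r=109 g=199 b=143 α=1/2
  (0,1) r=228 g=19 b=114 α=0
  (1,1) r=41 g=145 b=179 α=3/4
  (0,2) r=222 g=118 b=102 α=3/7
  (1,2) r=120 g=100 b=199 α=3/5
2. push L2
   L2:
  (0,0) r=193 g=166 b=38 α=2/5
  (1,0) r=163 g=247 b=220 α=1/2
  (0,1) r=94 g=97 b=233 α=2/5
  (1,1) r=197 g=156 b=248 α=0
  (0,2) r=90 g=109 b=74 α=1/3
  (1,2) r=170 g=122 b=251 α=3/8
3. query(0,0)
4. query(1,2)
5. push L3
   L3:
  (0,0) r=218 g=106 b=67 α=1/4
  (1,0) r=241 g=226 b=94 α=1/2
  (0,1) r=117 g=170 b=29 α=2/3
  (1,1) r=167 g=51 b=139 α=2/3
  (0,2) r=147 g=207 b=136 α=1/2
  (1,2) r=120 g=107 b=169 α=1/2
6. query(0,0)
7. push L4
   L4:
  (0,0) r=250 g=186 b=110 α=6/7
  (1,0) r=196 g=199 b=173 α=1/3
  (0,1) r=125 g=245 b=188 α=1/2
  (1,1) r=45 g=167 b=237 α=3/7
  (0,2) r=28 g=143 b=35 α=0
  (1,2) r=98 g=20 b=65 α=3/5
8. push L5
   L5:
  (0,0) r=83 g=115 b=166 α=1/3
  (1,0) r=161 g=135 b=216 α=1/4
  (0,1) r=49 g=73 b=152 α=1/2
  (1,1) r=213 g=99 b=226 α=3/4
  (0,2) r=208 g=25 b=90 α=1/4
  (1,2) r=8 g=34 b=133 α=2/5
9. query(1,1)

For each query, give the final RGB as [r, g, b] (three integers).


query (0,0) [L1,L2] — begin 0,0,0
L1 α=7/8: [1701/8, 847/4, 595/4]
L2 α=2/5: [8191/40, 3869/20, 2089/20]
rounded: [205, 193, 104]

at x=1,y=2 over L1,L2:
+L1 (α=3/5) → [72, 60, 597/5]
+L2 (α=3/8) → [435/4, 333/4, 675/4]
= [109, 83, 169]

(0,0) stack=L1,L2,L3; from [0,0,0]:
after L1 α=7/8: [1701/8, 847/4, 595/4]
after L2 α=2/5: [8191/40, 3869/20, 2089/20]
after L3 α=1/4: [33293/160, 13727/80, 7607/80]
→ [208, 172, 95]

(1,1) stack=L1,L2,L3,L4,L5; from [0,0,0]:
after L1 α=3/4: [123/4, 435/4, 537/4]
after L2 α=0: [123/4, 435/4, 537/4]
after L3 α=2/3: [1459/12, 281/4, 1649/12]
after L4 α=3/7: [1864/21, 782/7, 3782/21]
after L5 α=3/4: [15283/84, 2861/28, 4505/21]
rounded: [182, 102, 215]


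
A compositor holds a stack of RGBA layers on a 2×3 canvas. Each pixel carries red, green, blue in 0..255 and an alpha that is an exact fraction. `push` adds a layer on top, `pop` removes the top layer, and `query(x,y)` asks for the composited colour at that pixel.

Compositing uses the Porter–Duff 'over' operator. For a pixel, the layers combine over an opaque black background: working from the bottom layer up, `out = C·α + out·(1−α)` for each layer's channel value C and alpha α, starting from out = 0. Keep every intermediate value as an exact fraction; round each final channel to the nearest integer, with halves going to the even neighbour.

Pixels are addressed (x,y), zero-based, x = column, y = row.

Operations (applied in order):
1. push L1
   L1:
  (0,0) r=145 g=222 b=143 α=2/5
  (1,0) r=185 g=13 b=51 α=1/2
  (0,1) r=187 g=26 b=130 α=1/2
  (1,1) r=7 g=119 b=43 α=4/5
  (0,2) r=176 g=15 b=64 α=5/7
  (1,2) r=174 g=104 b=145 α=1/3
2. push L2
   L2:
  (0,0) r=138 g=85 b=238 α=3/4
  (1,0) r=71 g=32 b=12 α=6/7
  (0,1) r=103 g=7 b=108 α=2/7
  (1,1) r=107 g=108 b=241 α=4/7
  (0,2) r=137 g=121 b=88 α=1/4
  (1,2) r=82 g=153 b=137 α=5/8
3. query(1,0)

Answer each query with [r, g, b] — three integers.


at x=1,y=0 over L1,L2:
L1 α=1/2: [185/2, 13/2, 51/2]
L2 α=6/7: [1037/14, 397/14, 195/14]
rounded: [74, 28, 14]


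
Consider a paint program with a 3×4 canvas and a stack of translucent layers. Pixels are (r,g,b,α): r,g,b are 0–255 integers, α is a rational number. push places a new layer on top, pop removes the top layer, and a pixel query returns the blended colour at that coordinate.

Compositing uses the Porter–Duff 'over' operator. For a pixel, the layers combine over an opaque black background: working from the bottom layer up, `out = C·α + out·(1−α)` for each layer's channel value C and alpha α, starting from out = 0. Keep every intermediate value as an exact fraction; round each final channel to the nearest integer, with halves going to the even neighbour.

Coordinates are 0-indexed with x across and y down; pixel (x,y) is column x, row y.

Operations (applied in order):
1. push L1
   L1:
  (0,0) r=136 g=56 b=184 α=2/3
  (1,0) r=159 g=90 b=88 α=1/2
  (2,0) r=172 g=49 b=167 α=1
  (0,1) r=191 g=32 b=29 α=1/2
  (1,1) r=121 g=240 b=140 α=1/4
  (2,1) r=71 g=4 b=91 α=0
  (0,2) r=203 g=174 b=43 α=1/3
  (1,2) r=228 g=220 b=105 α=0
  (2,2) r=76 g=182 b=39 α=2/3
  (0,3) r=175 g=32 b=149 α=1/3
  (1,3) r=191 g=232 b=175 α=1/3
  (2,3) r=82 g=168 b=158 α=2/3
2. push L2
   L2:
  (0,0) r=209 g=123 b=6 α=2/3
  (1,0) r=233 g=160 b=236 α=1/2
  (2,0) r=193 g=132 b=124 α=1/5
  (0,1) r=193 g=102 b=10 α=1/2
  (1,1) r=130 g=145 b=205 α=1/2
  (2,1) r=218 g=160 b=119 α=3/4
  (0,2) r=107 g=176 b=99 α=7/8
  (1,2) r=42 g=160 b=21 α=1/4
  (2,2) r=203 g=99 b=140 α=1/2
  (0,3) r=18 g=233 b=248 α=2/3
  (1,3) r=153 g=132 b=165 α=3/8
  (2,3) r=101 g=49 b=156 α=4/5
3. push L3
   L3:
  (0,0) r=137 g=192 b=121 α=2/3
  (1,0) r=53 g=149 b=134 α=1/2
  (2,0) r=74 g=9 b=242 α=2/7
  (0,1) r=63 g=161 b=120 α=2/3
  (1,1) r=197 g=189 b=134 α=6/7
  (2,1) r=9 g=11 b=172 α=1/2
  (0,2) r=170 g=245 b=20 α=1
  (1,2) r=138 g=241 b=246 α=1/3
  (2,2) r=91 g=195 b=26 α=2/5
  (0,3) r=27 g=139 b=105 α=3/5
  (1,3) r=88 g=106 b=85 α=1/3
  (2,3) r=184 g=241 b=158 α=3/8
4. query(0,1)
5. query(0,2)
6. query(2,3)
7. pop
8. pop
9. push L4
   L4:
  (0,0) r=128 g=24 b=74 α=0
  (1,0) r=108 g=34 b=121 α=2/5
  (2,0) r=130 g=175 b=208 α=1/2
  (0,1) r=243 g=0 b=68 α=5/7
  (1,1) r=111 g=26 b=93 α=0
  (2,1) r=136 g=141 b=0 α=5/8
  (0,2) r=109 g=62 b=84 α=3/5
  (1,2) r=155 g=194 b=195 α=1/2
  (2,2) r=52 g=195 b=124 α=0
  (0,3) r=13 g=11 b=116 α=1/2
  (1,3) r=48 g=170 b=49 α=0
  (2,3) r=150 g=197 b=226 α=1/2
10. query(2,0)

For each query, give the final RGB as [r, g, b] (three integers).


query (0,1) [L1,L2,L3] — begin 0,0,0
+L1 (α=1/2) → [191/2, 16, 29/2]
+L2 (α=1/2) → [577/4, 59, 49/4]
+L3 (α=2/3) → [1081/12, 127, 1009/12]
rounded: [90, 127, 84]

query (0,2) [L1,L2,L3] — begin 0,0,0
+L1 (α=1/3) → [203/3, 58, 43/3]
+L2 (α=7/8) → [1225/12, 645/4, 1061/12]
+L3 (α=1) → [170, 245, 20]
→ [170, 245, 20]

query (2,3) [L1,L2,L3] — begin 0,0,0
after L1 α=2/3: [164/3, 112, 316/3]
after L2 α=4/5: [1376/15, 308/5, 2188/15]
after L3 α=3/8: [379/3, 1031/8, 1805/12]
rounded: [126, 129, 150]

query (2,0) [L1,L4] — begin 0,0,0
+L1 (α=1) → [172, 49, 167]
+L4 (α=1/2) → [151, 112, 375/2]
→ [151, 112, 188]


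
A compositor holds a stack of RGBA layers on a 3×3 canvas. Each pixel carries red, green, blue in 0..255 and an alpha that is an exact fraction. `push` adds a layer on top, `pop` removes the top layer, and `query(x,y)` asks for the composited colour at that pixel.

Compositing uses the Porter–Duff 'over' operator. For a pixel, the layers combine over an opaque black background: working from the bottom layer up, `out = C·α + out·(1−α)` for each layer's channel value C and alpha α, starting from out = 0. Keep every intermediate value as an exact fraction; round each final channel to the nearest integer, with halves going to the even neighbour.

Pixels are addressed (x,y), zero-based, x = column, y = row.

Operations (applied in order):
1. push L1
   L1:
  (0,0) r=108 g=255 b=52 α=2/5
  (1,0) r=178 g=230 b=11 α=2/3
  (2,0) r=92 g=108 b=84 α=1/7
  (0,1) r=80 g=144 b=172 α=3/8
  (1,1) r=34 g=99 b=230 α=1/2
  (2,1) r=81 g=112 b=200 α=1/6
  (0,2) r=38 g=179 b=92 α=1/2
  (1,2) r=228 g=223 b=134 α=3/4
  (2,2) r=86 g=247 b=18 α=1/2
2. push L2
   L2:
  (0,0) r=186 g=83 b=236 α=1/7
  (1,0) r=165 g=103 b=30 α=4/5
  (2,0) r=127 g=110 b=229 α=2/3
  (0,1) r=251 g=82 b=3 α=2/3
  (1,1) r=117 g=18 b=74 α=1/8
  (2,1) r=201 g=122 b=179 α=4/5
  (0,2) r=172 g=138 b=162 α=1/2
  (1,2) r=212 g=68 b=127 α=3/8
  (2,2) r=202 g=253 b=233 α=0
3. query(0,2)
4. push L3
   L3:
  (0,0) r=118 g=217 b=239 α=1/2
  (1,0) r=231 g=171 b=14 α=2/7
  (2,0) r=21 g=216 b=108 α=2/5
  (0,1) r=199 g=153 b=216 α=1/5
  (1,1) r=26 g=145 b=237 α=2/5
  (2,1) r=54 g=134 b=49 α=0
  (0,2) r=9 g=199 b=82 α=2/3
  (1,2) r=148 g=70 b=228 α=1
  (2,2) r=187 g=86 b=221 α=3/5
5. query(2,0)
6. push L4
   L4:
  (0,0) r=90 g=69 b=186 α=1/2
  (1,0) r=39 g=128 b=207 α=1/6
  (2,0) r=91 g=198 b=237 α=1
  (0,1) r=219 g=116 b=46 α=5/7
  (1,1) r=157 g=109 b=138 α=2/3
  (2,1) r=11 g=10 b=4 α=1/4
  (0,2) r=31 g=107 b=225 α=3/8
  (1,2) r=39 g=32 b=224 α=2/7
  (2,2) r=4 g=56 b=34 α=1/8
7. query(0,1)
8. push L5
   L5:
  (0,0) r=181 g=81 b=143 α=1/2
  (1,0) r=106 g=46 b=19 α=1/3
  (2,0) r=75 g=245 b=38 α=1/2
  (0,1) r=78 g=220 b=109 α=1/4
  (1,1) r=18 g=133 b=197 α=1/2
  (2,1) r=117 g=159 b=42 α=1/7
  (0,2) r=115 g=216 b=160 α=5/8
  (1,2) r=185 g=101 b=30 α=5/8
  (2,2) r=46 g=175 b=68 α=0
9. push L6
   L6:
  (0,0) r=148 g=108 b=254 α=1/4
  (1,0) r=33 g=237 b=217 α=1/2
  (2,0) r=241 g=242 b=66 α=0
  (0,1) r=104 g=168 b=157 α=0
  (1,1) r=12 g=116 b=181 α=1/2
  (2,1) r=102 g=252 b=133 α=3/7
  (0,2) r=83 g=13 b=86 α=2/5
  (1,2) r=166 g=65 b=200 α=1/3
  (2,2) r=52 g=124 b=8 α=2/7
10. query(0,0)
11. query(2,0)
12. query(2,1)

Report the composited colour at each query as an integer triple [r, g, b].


at x=0,y=2 over L1,L2:
+L1 (α=1/2) → [19, 179/2, 46]
+L2 (α=1/2) → [191/2, 455/4, 104]
= [96, 114, 104]

at x=2,y=0 over L1,L2,L3:
L1 α=1/7: [92/7, 108/7, 12]
L2 α=2/3: [1870/21, 1648/21, 470/3]
L3 α=2/5: [2164/35, 4672/35, 686/5]
→ [62, 133, 137]

at x=0,y=1 over L1,L2,L3,L4:
+L1 (α=3/8) → [30, 54, 129/2]
+L2 (α=2/3) → [532/3, 218/3, 47/2]
+L3 (α=1/5) → [545/3, 1331/15, 62]
+L4 (α=5/7) → [625/3, 11362/105, 354/7]
= [208, 108, 51]

query (0,0) [L1,L2,L3,L4,L5,L6] — begin 0,0,0
+L1 (α=2/5) → [216/5, 102, 104/5]
+L2 (α=1/7) → [318/5, 695/7, 1804/35]
+L3 (α=1/2) → [454/5, 1107/7, 10169/70]
+L4 (α=1/2) → [452/5, 795/7, 23189/140]
+L5 (α=1/2) → [1357/10, 681/7, 43209/280]
+L6 (α=1/4) → [5551/40, 2799/28, 200747/1120]
rounded: [139, 100, 179]

query (2,0) [L1,L2,L3,L4,L5,L6] — begin 0,0,0
L1 α=1/7: [92/7, 108/7, 12]
L2 α=2/3: [1870/21, 1648/21, 470/3]
L3 α=2/5: [2164/35, 4672/35, 686/5]
L4 α=1: [91, 198, 237]
L5 α=1/2: [83, 443/2, 275/2]
L6 α=0: [83, 443/2, 275/2]
rounded: [83, 222, 138]

(2,1) stack=L1,L2,L3,L4,L5,L6; from [0,0,0]:
after L1 α=1/6: [27/2, 56/3, 100/3]
after L2 α=4/5: [327/2, 304/3, 2248/15]
after L3 α=0: [327/2, 304/3, 2248/15]
after L4 α=1/4: [1003/8, 157/2, 567/5]
after L5 α=1/7: [3477/28, 90, 516/5]
after L6 α=3/7: [5619/49, 1116/7, 4059/35]
= [115, 159, 116]


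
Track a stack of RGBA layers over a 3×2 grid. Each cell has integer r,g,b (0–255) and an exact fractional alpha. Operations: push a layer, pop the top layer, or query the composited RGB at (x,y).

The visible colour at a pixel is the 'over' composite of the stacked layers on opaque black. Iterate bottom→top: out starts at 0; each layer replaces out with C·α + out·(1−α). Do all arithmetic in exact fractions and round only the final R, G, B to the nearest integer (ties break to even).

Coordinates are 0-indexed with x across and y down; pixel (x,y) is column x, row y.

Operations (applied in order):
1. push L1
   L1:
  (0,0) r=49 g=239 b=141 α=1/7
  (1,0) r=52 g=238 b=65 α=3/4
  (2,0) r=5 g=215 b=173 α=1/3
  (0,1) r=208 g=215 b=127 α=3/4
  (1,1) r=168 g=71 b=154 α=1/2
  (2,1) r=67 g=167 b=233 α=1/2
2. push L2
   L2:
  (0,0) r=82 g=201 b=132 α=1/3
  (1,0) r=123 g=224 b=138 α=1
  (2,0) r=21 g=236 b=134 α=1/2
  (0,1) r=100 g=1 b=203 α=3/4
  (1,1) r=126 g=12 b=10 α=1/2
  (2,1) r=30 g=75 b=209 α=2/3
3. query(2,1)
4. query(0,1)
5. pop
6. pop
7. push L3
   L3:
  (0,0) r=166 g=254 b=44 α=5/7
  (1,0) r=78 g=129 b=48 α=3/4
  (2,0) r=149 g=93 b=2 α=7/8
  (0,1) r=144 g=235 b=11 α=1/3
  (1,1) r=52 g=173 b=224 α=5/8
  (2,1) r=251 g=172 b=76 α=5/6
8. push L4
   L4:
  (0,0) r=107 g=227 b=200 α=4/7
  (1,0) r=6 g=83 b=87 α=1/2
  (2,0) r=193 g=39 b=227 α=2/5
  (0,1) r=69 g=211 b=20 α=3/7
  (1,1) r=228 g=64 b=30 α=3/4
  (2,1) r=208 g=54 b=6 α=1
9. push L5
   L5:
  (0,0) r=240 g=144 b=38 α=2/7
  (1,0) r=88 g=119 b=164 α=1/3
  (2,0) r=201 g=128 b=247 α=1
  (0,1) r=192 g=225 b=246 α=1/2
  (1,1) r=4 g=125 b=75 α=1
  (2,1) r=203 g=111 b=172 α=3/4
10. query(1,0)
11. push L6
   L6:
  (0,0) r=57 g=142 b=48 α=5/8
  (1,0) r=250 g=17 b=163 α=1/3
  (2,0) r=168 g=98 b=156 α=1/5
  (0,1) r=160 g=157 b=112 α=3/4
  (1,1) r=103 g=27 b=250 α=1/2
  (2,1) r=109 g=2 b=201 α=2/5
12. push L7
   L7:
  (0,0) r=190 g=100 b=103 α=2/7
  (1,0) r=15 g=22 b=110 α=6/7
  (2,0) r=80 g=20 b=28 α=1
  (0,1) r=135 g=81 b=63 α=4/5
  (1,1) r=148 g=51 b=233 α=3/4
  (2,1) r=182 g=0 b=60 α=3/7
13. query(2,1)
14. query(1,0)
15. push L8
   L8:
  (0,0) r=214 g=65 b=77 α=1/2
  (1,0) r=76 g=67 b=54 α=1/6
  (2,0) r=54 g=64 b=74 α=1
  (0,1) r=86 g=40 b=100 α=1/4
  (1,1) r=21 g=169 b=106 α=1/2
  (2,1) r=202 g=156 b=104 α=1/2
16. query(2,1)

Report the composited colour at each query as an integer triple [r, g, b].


query (2,1) [L1,L2] — begin 0,0,0
+L1 (α=1/2) → [67/2, 167/2, 233/2]
+L2 (α=2/3) → [187/6, 467/6, 1069/6]
= [31, 78, 178]

query (0,1) [L1,L2] — begin 0,0,0
+L1 (α=3/4) → [156, 645/4, 381/4]
+L2 (α=3/4) → [114, 657/16, 2817/16]
= [114, 41, 176]

query (1,0) [L3,L4,L5] — begin 0,0,0
+L3 (α=3/4) → [117/2, 387/4, 36]
+L4 (α=1/2) → [129/4, 719/8, 123/2]
+L5 (α=1/3) → [305/6, 1195/12, 287/3]
= [51, 100, 96]

query (2,1) [L3,L4,L5,L6,L7] — begin 0,0,0
after L3 α=5/6: [1255/6, 430/3, 190/3]
after L4 α=1: [208, 54, 6]
after L5 α=3/4: [817/4, 387/4, 261/2]
after L6 α=2/5: [3323/20, 1177/20, 1587/10]
after L7 α=3/7: [6053/35, 1177/35, 582/5]
rounded: [173, 34, 116]

query (1,0) [L3,L4,L5,L6,L7] — begin 0,0,0
after L3 α=3/4: [117/2, 387/4, 36]
after L4 α=1/2: [129/4, 719/8, 123/2]
after L5 α=1/3: [305/6, 1195/12, 287/3]
after L6 α=1/3: [1055/9, 1297/18, 1063/9]
after L7 α=6/7: [1865/63, 3673/126, 7003/63]
= [30, 29, 111]

query (2,1) [L3,L4,L5,L6,L7,L8] — begin 0,0,0
L3 α=5/6: [1255/6, 430/3, 190/3]
L4 α=1: [208, 54, 6]
L5 α=3/4: [817/4, 387/4, 261/2]
L6 α=2/5: [3323/20, 1177/20, 1587/10]
L7 α=3/7: [6053/35, 1177/35, 582/5]
L8 α=1/2: [13123/70, 6637/70, 551/5]
rounded: [187, 95, 110]


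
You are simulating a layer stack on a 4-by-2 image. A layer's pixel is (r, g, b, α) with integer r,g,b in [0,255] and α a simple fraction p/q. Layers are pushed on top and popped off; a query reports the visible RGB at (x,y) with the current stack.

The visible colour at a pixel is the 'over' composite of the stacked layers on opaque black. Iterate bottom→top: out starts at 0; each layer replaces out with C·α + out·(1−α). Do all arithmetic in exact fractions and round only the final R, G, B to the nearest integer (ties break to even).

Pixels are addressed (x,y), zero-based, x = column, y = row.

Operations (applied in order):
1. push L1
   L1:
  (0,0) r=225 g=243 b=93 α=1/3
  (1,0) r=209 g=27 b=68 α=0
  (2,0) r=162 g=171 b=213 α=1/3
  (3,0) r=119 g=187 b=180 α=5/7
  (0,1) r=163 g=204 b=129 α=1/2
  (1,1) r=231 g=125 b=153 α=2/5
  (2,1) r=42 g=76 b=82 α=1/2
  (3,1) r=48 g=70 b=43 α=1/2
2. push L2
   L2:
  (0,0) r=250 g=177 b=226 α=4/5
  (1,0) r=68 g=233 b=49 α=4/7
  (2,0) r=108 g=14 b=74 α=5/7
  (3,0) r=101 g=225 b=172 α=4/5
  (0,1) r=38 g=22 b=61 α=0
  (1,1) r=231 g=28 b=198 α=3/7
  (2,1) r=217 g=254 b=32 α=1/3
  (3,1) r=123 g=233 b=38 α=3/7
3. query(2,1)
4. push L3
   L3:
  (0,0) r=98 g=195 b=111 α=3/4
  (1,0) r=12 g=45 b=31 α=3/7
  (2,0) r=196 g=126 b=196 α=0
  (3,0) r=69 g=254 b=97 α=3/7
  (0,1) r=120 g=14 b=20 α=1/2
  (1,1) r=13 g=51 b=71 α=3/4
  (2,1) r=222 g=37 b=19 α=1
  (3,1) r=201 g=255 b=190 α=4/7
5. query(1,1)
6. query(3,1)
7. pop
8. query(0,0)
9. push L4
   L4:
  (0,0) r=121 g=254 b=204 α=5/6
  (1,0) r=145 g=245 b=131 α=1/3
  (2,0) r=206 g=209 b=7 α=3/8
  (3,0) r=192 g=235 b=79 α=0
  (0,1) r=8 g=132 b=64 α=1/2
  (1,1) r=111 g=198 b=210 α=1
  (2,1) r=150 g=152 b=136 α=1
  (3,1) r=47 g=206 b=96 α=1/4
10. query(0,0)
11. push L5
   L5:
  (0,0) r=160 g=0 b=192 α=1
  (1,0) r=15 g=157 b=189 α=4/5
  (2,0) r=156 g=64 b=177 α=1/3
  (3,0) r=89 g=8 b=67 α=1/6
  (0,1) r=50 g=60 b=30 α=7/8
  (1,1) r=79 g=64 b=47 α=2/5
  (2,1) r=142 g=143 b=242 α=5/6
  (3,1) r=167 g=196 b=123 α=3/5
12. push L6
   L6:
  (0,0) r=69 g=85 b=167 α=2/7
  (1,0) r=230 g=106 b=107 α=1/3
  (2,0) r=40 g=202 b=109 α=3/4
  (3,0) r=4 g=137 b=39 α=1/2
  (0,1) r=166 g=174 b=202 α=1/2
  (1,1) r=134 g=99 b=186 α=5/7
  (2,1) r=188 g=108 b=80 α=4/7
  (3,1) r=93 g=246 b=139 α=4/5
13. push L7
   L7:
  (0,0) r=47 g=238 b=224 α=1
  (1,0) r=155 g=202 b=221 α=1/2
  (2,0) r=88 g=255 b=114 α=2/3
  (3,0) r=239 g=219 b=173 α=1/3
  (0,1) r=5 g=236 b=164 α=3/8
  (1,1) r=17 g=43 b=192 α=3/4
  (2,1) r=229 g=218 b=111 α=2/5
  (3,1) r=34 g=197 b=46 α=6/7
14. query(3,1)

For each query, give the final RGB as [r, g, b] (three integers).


at x=2,y=1 over L1,L2:
after L1 α=1/2: [21, 38, 41]
after L2 α=1/3: [259/3, 110, 38]
= [86, 110, 38]

at x=1,y=1 over L1,L2,L3:
after L1 α=2/5: [462/5, 50, 306/5]
after L2 α=3/7: [759/5, 284/7, 4194/35]
after L3 α=3/4: [477/10, 1355/28, 11649/140]
= [48, 48, 83]

query (3,1) [L1,L2,L3] — begin 0,0,0
L1 α=1/2: [24, 35, 43/2]
L2 α=3/7: [465/7, 839/7, 200/7]
L3 α=4/7: [7023/49, 9657/49, 5920/49]
rounded: [143, 197, 121]

(0,0) stack=L1,L2; from [0,0,0]:
after L1 α=1/3: [75, 81, 31]
after L2 α=4/5: [215, 789/5, 187]
→ [215, 158, 187]

at x=0,y=0 over L1,L2,L4:
+L1 (α=1/3) → [75, 81, 31]
+L2 (α=4/5) → [215, 789/5, 187]
+L4 (α=5/6) → [410/3, 7139/30, 1207/6]
→ [137, 238, 201]

query (3,1) [L1,L2,L4,L5,L6,L7] — begin 0,0,0
+L1 (α=1/2) → [24, 35, 43/2]
+L2 (α=3/7) → [465/7, 839/7, 200/7]
+L4 (α=1/4) → [431/7, 3959/28, 318/7]
+L5 (α=3/5) → [4369/35, 12191/70, 3219/35]
+L6 (α=4/5) → [17389/175, 81071/350, 22679/175]
+L7 (α=6/7) → [53089/1225, 494771/2450, 70979/1225]
rounded: [43, 202, 58]


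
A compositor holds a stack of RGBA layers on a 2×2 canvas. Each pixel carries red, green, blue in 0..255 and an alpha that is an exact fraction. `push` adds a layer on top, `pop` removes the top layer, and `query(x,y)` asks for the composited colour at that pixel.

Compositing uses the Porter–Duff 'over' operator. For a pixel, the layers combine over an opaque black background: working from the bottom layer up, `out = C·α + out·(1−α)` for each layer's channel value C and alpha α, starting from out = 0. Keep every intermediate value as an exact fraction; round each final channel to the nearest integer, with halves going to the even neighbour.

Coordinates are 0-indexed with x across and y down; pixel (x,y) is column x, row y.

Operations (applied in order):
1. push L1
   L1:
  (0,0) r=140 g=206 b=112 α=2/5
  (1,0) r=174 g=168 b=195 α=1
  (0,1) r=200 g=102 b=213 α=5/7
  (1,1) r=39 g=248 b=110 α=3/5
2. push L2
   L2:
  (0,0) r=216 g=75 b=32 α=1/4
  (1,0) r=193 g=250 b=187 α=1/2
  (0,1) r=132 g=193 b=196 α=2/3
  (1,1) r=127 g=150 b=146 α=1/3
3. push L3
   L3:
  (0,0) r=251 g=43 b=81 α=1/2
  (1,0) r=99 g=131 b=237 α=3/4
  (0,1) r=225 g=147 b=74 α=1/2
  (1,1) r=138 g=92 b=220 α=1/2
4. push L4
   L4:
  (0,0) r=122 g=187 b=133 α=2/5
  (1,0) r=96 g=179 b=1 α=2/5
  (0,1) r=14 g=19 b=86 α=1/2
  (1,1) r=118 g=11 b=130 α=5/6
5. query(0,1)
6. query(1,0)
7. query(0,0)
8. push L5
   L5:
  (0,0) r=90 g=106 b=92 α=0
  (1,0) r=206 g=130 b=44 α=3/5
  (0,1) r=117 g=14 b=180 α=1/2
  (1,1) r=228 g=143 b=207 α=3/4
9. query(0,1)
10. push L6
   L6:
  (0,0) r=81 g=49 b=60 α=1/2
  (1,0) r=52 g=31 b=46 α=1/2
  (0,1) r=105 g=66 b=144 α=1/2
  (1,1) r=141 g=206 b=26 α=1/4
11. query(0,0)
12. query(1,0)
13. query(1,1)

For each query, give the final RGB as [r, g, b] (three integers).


(0,1) stack=L1,L2,L3,L4; from [0,0,0]:
after L1 α=5/7: [1000/7, 510/7, 1065/7]
after L2 α=2/3: [2848/21, 3212/21, 3809/21]
after L3 α=1/2: [7573/42, 6299/42, 5363/42]
after L4 α=1/2: [8161/84, 7097/84, 8975/84]
rounded: [97, 84, 107]

query (1,0) [L1,L2,L3,L4] — begin 0,0,0
L1 α=1: [174, 168, 195]
L2 α=1/2: [367/2, 209, 191]
L3 α=3/4: [961/8, 301/2, 451/2]
L4 α=2/5: [4419/40, 1619/10, 1357/10]
→ [110, 162, 136]

at x=0,y=0 over L1,L2,L3,L4:
L1 α=2/5: [56, 412/5, 224/5]
L2 α=1/4: [96, 1611/20, 208/5]
L3 α=1/2: [347/2, 2471/40, 613/10]
L4 α=2/5: [1529/10, 22373/200, 4499/50]
→ [153, 112, 90]

at x=0,y=1 over L1,L2,L3,L4,L5:
+L1 (α=5/7) → [1000/7, 510/7, 1065/7]
+L2 (α=2/3) → [2848/21, 3212/21, 3809/21]
+L3 (α=1/2) → [7573/42, 6299/42, 5363/42]
+L4 (α=1/2) → [8161/84, 7097/84, 8975/84]
+L5 (α=1/2) → [17989/168, 8273/168, 24095/168]
= [107, 49, 143]

at x=0,y=0 over L1,L2,L3,L4,L5,L6:
after L1 α=2/5: [56, 412/5, 224/5]
after L2 α=1/4: [96, 1611/20, 208/5]
after L3 α=1/2: [347/2, 2471/40, 613/10]
after L4 α=2/5: [1529/10, 22373/200, 4499/50]
after L5 α=0: [1529/10, 22373/200, 4499/50]
after L6 α=1/2: [2339/20, 32173/400, 7499/100]
= [117, 80, 75]

query (1,0) [L1,L2,L3,L4,L5,L6] — begin 0,0,0
L1 α=1: [174, 168, 195]
L2 α=1/2: [367/2, 209, 191]
L3 α=3/4: [961/8, 301/2, 451/2]
L4 α=2/5: [4419/40, 1619/10, 1357/10]
L5 α=3/5: [16779/100, 3569/25, 2017/25]
L6 α=1/2: [21979/200, 2172/25, 3167/50]
→ [110, 87, 63]

at x=1,y=1 over L1,L2,L3,L4,L5,L6:
after L1 α=3/5: [117/5, 744/5, 66]
after L2 α=1/3: [869/15, 746/5, 278/3]
after L3 α=1/2: [2939/30, 603/5, 469/3]
after L4 α=5/6: [20639/180, 439/15, 2419/18]
after L5 α=3/4: [143759/720, 3437/30, 13597/72]
after L6 α=1/4: [177599/960, 5497/40, 14221/96]
→ [185, 137, 148]


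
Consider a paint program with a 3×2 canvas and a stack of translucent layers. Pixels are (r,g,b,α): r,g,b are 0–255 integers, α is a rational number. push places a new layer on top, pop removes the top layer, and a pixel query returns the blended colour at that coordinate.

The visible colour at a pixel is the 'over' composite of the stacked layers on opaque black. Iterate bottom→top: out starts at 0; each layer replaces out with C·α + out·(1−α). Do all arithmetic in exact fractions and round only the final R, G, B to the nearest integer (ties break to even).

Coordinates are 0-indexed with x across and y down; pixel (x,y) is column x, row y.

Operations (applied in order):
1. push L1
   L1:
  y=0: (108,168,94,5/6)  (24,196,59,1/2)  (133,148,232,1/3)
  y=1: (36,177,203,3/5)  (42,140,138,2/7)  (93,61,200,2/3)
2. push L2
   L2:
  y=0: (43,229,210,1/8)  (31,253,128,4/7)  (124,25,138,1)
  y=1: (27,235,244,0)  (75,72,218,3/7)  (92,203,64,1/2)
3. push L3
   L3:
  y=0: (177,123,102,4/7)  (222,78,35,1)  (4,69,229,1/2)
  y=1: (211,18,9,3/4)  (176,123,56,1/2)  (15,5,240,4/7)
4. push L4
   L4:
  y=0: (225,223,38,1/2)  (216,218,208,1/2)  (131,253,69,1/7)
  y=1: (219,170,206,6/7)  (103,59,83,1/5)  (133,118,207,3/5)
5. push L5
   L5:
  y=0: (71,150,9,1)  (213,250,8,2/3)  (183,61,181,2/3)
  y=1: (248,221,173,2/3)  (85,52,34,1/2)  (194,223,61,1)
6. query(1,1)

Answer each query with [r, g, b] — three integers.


at x=1,y=1 over L1,L2,L3,L4,L5:
+L1 (α=2/7) → [12, 40, 276/7]
+L2 (α=3/7) → [39, 376/7, 5682/49]
+L3 (α=1/2) → [215/2, 1237/14, 4213/49]
+L4 (α=1/5) → [533/5, 2887/35, 20919/245]
+L5 (α=1/2) → [479/5, 4707/70, 29249/490]
= [96, 67, 60]


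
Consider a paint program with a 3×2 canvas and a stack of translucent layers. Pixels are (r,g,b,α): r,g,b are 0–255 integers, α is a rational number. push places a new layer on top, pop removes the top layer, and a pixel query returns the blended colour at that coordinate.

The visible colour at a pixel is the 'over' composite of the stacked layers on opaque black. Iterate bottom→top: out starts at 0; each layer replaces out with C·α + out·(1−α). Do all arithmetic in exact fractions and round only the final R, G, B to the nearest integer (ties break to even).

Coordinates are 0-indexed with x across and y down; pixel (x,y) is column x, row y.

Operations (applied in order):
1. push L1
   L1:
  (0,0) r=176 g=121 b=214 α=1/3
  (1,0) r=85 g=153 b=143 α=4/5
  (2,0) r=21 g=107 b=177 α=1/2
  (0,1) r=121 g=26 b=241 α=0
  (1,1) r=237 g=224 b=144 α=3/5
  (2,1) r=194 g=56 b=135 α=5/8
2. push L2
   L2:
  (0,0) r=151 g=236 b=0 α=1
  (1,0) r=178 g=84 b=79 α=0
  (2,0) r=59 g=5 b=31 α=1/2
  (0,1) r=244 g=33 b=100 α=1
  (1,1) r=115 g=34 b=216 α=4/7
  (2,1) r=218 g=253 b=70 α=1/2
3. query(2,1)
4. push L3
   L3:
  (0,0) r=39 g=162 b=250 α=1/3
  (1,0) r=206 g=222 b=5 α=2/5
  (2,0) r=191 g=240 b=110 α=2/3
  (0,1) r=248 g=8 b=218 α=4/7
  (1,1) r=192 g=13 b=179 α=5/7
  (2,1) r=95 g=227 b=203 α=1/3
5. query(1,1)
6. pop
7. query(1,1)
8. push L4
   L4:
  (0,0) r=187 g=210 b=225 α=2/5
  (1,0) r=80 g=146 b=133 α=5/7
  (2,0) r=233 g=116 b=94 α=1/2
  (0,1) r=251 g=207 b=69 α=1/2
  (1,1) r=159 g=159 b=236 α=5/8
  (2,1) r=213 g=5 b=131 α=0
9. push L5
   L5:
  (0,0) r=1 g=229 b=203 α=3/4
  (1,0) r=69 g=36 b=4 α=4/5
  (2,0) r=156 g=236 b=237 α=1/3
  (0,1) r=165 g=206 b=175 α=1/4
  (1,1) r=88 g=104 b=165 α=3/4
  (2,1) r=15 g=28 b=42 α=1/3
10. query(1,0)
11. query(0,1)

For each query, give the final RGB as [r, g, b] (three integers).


(2,1) stack=L1,L2; from [0,0,0]:
after L1 α=5/8: [485/4, 35, 675/8]
after L2 α=1/2: [1357/8, 144, 1235/16]
→ [170, 144, 77]

(1,1) stack=L1,L2,L3; from [0,0,0]:
L1 α=3/5: [711/5, 672/5, 432/5]
L2 α=4/7: [4433/35, 2696/35, 5616/35]
L3 α=5/7: [42466/245, 7667/245, 42557/245]
→ [173, 31, 174]

(1,1) stack=L1,L2; from [0,0,0]:
L1 α=3/5: [711/5, 672/5, 432/5]
L2 α=4/7: [4433/35, 2696/35, 5616/35]
→ [127, 77, 160]

(1,0) stack=L1,L2,L4,L5; from [0,0,0]:
after L1 α=4/5: [68, 612/5, 572/5]
after L2 α=0: [68, 612/5, 572/5]
after L4 α=5/7: [536/7, 4874/35, 4469/35]
after L5 α=4/5: [2468/35, 9914/175, 5029/175]
rounded: [71, 57, 29]

at x=0,y=1 over L1,L2,L4,L5:
after L1 α=0: [0, 0, 0]
after L2 α=1: [244, 33, 100]
after L4 α=1/2: [495/2, 120, 169/2]
after L5 α=1/4: [1815/8, 283/2, 857/8]
→ [227, 142, 107]


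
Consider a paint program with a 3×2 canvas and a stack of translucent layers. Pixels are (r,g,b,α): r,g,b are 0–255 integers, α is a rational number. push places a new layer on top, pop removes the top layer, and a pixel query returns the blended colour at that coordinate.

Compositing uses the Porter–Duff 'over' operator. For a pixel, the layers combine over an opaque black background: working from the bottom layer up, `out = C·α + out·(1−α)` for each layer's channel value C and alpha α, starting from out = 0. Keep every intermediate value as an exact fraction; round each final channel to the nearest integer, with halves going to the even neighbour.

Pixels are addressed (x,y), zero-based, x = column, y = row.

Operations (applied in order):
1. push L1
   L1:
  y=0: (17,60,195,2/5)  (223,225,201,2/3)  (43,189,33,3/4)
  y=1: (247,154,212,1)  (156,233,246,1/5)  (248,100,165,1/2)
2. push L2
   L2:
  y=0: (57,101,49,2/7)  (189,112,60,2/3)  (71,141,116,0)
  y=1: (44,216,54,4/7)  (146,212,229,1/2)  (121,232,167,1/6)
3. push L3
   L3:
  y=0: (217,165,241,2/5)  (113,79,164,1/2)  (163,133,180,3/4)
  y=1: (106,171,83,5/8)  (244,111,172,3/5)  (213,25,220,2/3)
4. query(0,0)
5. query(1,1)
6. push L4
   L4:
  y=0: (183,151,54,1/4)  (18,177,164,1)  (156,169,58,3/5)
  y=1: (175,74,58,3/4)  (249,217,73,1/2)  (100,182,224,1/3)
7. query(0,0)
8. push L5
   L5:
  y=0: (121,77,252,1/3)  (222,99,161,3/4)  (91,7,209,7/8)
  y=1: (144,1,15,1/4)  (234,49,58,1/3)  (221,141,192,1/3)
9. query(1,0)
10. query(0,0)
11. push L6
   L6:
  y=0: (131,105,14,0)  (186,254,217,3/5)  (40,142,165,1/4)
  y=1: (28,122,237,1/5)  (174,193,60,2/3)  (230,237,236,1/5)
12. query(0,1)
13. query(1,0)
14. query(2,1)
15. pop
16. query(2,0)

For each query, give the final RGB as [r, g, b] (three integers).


(0,0) stack=L1,L2,L3; from [0,0,0]:
+L1 (α=2/5) → [34/5, 24, 78]
+L2 (α=2/7) → [148/7, 46, 488/7]
+L3 (α=2/5) → [3482/35, 468/5, 4838/35]
→ [99, 94, 138]

at x=1,y=1 over L1,L2,L3:
after L1 α=1/5: [156/5, 233/5, 246/5]
after L2 α=1/2: [443/5, 1293/10, 1391/10]
after L3 α=3/5: [4546/25, 2958/25, 3971/25]
→ [182, 118, 159]

(0,0) stack=L1,L2,L3,L4; from [0,0,0]:
after L1 α=2/5: [34/5, 24, 78]
after L2 α=2/7: [148/7, 46, 488/7]
after L3 α=2/5: [3482/35, 468/5, 4838/35]
after L4 α=1/4: [16851/140, 2159/20, 4101/35]
rounded: [120, 108, 117]

query (1,0) [L1,L2,L3,L4,L5] — begin 0,0,0
L1 α=2/3: [446/3, 150, 134]
L2 α=2/3: [1580/9, 374/3, 254/3]
L3 α=1/2: [2597/18, 611/6, 373/3]
L4 α=1: [18, 177, 164]
L5 α=3/4: [171, 237/2, 647/4]
→ [171, 118, 162]

(0,0) stack=L1,L2,L3,L4,L5; from [0,0,0]:
L1 α=2/5: [34/5, 24, 78]
L2 α=2/7: [148/7, 46, 488/7]
L3 α=2/5: [3482/35, 468/5, 4838/35]
L4 α=1/4: [16851/140, 2159/20, 4101/35]
L5 α=1/3: [25321/210, 2929/30, 5674/35]
rounded: [121, 98, 162]

query (0,1) [L1,L2,L3,L4,L5,L6] — begin 0,0,0
L1 α=1: [247, 154, 212]
L2 α=4/7: [131, 1326/7, 852/7]
L3 α=5/8: [923/8, 9963/56, 5461/56]
L4 α=3/4: [5123/32, 22395/224, 15205/224]
L5 α=1/4: [19977/128, 67409/896, 48975/896]
L6 α=1/5: [20873/160, 94737/1120, 102063/1120]
= [130, 85, 91]

(1,0) stack=L1,L2,L3,L4,L5,L6; from [0,0,0]:
after L1 α=2/3: [446/3, 150, 134]
after L2 α=2/3: [1580/9, 374/3, 254/3]
after L3 α=1/2: [2597/18, 611/6, 373/3]
after L4 α=1: [18, 177, 164]
after L5 α=3/4: [171, 237/2, 647/4]
after L6 α=3/5: [180, 999/5, 1949/10]
= [180, 200, 195]

query (2,1) [L1,L2,L3,L4,L5,L6] — begin 0,0,0
+L1 (α=1/2) → [124, 50, 165/2]
+L2 (α=1/6) → [247/2, 241/3, 1159/12]
+L3 (α=2/3) → [1099/6, 391/9, 6439/36]
+L4 (α=1/3) → [1399/9, 2420/27, 10471/54]
+L5 (α=1/3) → [4787/27, 8647/81, 15655/81]
+L6 (α=1/5) → [25358/135, 10757/81, 81736/405]
rounded: [188, 133, 202]

(2,0) stack=L1,L2,L3,L4,L5; from [0,0,0]:
L1 α=3/4: [129/4, 567/4, 99/4]
L2 α=0: [129/4, 567/4, 99/4]
L3 α=3/4: [2085/16, 2163/16, 2259/16]
L4 α=3/5: [5829/40, 6219/40, 3651/40]
L5 α=7/8: [31309/320, 8179/320, 62171/320]
rounded: [98, 26, 194]
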